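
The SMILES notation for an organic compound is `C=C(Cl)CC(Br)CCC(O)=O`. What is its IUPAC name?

4-bromo-6-chlorohept-6-enoic acid

The longest carbon chain that includes the –COOH group and the multiple bond has 7 carbons, so the parent hydride is heptane.
The principal characteristic group is a carboxylic acid (terminal –COOH), named with the suffix -oic acid.
A C=C double bond in the chain gives the infix -ene-.
Number the chain so that the carboxylic acid carbon is C-1 by definition.
This places the double bond between C-6 and C-7; a bromo group at C-4; a chloro group at C-6.
Prefixes are listed alphabetically: bromo, chloro.
Assembling the pieces gives 4-bromo-6-chlorohept-6-enoic acid.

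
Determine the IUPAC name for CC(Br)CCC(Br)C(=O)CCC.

The longest carbon chain that includes the carbonyl has 9 carbons, so the parent hydride is nonane.
A ketone (C=O on an internal carbon) is the principal characteristic group, giving the suffix -one.
Number the chain so that numbering from this end puts the carbonyl group at C-4 rather than C-6.
This places the carbonyl at C-4; bromo groups at C-5 and C-8.
Putting it together: 5,8-dibromononan-4-one.

5,8-dibromononan-4-one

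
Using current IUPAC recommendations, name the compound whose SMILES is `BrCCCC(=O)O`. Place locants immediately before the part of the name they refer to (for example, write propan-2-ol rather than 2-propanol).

Counting along the main chain through the –COOH group gives 4 carbons: the parent is butane.
A carboxylic acid (terminal –COOH) is the principal characteristic group, giving the suffix -oic acid.
Choose the numbering such that the carboxylic acid carbon is C-1 by definition.
That gives a bromo group at C-4.
The name is 4-bromobutanoic acid.

4-bromobutanoic acid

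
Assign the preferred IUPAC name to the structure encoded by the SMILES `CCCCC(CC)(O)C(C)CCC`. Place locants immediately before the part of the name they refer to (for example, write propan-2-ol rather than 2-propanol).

5-ethyl-4-methylnonan-5-ol

Counting along the main chain through the –OH group gives 9 carbons: the parent is nonane.
An alcohol (–OH) is the principal characteristic group, giving the suffix -ol.
Number the chain so that the substituent locant set {4,5} is lower than {5,6} at the first point of difference.
That gives the hydroxyl at C-5; an ethyl group at C-5; a methyl group at C-4.
Prefixes are listed alphabetically: ethyl, methyl.
Assembling the pieces gives 5-ethyl-4-methylnonan-5-ol.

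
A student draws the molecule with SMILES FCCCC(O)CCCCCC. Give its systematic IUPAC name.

1-fluorodecan-4-ol

Counting along the main chain through the –OH group gives 10 carbons: the parent is decane.
An alcohol (–OH) is the principal characteristic group, giving the suffix -ol.
The numbering direction is chosen so that numbering from this end puts the hydroxyl group at C-4 rather than C-7.
This places the hydroxyl at C-4; a fluoro group at C-1.
Putting it together: 1-fluorodecan-4-ol.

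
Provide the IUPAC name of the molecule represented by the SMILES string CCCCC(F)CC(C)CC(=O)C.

The longest chain bearing the carbonyl is 10 carbons long (decane).
A ketone (C=O on an internal carbon) is the principal characteristic group, giving the suffix -one.
The numbering direction is chosen so that numbering from this end puts the carbonyl group at C-2 rather than C-9.
That gives the carbonyl at C-2; a fluoro group at C-6; a methyl group at C-4.
Prefixes are listed alphabetically: fluoro, methyl.
Putting it together: 6-fluoro-4-methyldecan-2-one.

6-fluoro-4-methyldecan-2-one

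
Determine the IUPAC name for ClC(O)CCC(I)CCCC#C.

1-chloro-4-iodonon-8-yn-1-ol

Counting along the main chain through the –OH group and the multiple bond gives 9 carbons: the parent is nonane.
An alcohol (–OH) is the principal characteristic group, giving the suffix -ol.
There is one C≡C triple bond, indicated by the ending -yne.
Choose the numbering such that numbering from this end puts the hydroxyl group at C-1 rather than C-9.
This places the hydroxyl at C-1; the triple bond between C-8 and C-9; a chloro group at C-1; an iodo group at C-4.
The substituents are ordered alphabetically, ignoring any di-/tri- multipliers.
Putting it together: 1-chloro-4-iodonon-8-yn-1-ol.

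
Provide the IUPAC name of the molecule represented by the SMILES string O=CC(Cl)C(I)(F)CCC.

2-chloro-3-fluoro-3-iodohexanal

The longest chain bearing the –CHO group is 6 carbons long (hexane).
An aldehyde (terminal –CHO) is the principal characteristic group, giving the suffix -al.
Number the chain so that the aldehyde carbon is C-1 by definition.
That gives a chloro group at C-2; a fluoro group at C-3; an iodo group at C-3.
Prefixes are listed alphabetically: chloro, fluoro, iodo.
The name is 2-chloro-3-fluoro-3-iodohexanal.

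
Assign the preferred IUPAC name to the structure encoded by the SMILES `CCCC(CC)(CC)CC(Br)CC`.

3-bromo-5,5-diethyloctane

The longest continuous carbon chain has 8 atoms, so the parent hydride is octane.
The numbering direction is chosen so that the substituent locant set {3,5,5} is lower than {4,4,6} at the first point of difference.
This places a bromo group at C-3; two ethyl groups at C-5.
Substituent prefixes are cited in alphabetical order (multiplying prefixes like di-/tri- are ignored for ordering).
Assembling the pieces gives 3-bromo-5,5-diethyloctane.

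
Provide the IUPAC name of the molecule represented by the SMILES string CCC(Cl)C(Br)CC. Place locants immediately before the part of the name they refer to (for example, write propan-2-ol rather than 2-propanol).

The parent chain contains 6 carbons (hexane).
Choose the numbering such that the locant sets are identical either way, so the alphabetically earlier bromo substituent takes the lower locant (3 rather than 4).
With this numbering: a bromo group at C-3; a chloro group at C-4.
Substituent prefixes are cited in alphabetical order (multiplying prefixes like di-/tri- are ignored for ordering).
The name is 3-bromo-4-chlorohexane.

3-bromo-4-chlorohexane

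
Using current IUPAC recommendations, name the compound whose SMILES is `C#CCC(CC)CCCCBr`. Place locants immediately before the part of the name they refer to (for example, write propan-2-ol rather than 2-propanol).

Counting along the main chain through the multiple bond gives 8 carbons: the parent is octane.
The chain contains a C≡C triple bond, so the unsaturation ending is -yne.
Choose the numbering such that numbering from this end puts the triple bond at C-1 rather than C-7.
That gives the triple bond between C-1 and C-2; a bromo group at C-8; an ethyl group at C-4.
Substituent prefixes are cited in alphabetical order (multiplying prefixes like di-/tri- are ignored for ordering).
Putting it together: 8-bromo-4-ethyloct-1-yne.

8-bromo-4-ethyloct-1-yne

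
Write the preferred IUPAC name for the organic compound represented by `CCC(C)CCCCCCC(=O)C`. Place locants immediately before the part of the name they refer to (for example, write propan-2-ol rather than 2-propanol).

Counting along the main chain through the carbonyl gives 11 carbons: the parent is undecane.
The principal characteristic group is a ketone (C=O on an internal carbon), named with the suffix -one.
The numbering direction is chosen so that numbering from this end puts the carbonyl group at C-2 rather than C-10.
With this numbering: the carbonyl at C-2; a methyl group at C-9.
The name is 9-methylundecan-2-one.

9-methylundecan-2-one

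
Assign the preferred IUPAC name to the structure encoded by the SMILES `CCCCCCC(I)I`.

1,1-diiodoheptane

The longest continuous carbon chain has 7 atoms, so the parent hydride is heptane.
Number the chain so that the substituent locant set {1,1} is lower than {7,7} at the first point of difference.
That gives two iodo groups at C-1.
The name is 1,1-diiodoheptane.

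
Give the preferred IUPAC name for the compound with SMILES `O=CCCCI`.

The longest carbon chain that includes the –CHO group has 4 carbons, so the parent hydride is butane.
An aldehyde (terminal –CHO) is the principal characteristic group, giving the suffix -al.
Number the chain so that the aldehyde carbon is C-1 by definition.
This places an iodo group at C-4.
Assembling the pieces gives 4-iodobutanal.

4-iodobutanal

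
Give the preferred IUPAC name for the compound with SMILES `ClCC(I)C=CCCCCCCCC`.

1-chloro-2-iodododec-3-ene

The longest chain bearing the multiple bond is 12 carbons long (dodecane).
The chain contains a C=C double bond, so the unsaturation ending is -ene.
Number the chain so that numbering from this end puts the double bond at C-3 rather than C-9.
With this numbering: the double bond between C-3 and C-4; a chloro group at C-1; an iodo group at C-2.
The substituents are ordered alphabetically, ignoring any di-/tri- multipliers.
The name is 1-chloro-2-iodododec-3-ene.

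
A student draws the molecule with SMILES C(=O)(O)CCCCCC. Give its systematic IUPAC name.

heptanoic acid

Counting along the main chain through the –COOH group gives 7 carbons: the parent is heptane.
The principal characteristic group is a carboxylic acid (terminal –COOH), named with the suffix -oic acid.
Number the chain so that the carboxylic acid carbon is C-1 by definition.
Assembling the pieces gives heptanoic acid.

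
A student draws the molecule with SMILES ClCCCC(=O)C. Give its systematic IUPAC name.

5-chloropentan-2-one

The longest chain bearing the carbonyl is 5 carbons long (pentane).
The principal characteristic group is a ketone (C=O on an internal carbon), named with the suffix -one.
Choose the numbering such that numbering from this end puts the carbonyl group at C-2 rather than C-4.
This places the carbonyl at C-2; a chloro group at C-5.
Putting it together: 5-chloropentan-2-one.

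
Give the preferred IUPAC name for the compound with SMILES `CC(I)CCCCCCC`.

2-iodononane

The longest continuous carbon chain has 9 atoms, so the parent hydride is nonane.
Choose the numbering such that the substituent locant set {2} is lower than {8} at the first point of difference.
With this numbering: an iodo group at C-2.
Putting it together: 2-iodononane.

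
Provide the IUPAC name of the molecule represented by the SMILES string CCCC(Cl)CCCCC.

4-chlorononane

The longest carbon chain is 9 atoms: the parent is nonane.
Number the chain so that the substituent locant set {4} is lower than {6} at the first point of difference.
That gives a chloro group at C-4.
The name is 4-chlorononane.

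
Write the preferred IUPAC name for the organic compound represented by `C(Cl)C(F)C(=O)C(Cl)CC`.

1,4-dichloro-2-fluorohexan-3-one

The longest chain bearing the carbonyl is 6 carbons long (hexane).
The principal characteristic group is a ketone (C=O on an internal carbon), named with the suffix -one.
Number the chain so that numbering from this end puts the carbonyl group at C-3 rather than C-4.
This places the carbonyl at C-3; chloro groups at C-1 and C-4; a fluoro group at C-2.
Substituent prefixes are cited in alphabetical order (multiplying prefixes like di-/tri- are ignored for ordering).
The name is 1,4-dichloro-2-fluorohexan-3-one.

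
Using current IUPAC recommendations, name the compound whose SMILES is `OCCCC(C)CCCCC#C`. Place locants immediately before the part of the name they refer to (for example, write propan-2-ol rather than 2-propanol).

Counting along the main chain through the –OH group and the multiple bond gives 10 carbons: the parent is decane.
The principal characteristic group is an alcohol (–OH), named with the suffix -ol.
A C≡C triple bond in the chain gives the infix -yne-.
Number the chain so that numbering from this end puts the hydroxyl group at C-1 rather than C-10.
That gives the hydroxyl at C-1; the triple bond between C-9 and C-10; a methyl group at C-4.
Assembling the pieces gives 4-methyldec-9-yn-1-ol.

4-methyldec-9-yn-1-ol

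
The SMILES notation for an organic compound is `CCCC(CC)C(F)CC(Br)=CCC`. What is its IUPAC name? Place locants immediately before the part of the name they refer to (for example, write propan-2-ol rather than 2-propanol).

4-bromo-7-ethyl-6-fluorodec-3-ene

Counting along the main chain through the multiple bond gives 10 carbons: the parent is decane.
The chain contains a C=C double bond, so the unsaturation ending is -ene.
The numbering direction is chosen so that numbering from this end puts the double bond at C-3 rather than C-7.
That gives the double bond between C-3 and C-4; a bromo group at C-4; an ethyl group at C-7; a fluoro group at C-6.
The substituents are ordered alphabetically, ignoring any di-/tri- multipliers.
Assembling the pieces gives 4-bromo-7-ethyl-6-fluorodec-3-ene.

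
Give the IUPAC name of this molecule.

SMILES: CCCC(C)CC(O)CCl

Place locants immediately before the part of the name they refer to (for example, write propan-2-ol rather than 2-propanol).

Counting along the main chain through the –OH group gives 7 carbons: the parent is heptane.
The highest-priority functional group is an alcohol (–OH), so the name ends in -ol.
Number the chain so that numbering from this end puts the hydroxyl group at C-2 rather than C-6.
With this numbering: the hydroxyl at C-2; a chloro group at C-1; a methyl group at C-4.
Substituent prefixes are cited in alphabetical order (multiplying prefixes like di-/tri- are ignored for ordering).
Putting it together: 1-chloro-4-methylheptan-2-ol.

1-chloro-4-methylheptan-2-ol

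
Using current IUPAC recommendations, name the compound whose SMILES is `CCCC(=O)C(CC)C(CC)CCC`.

The longest carbon chain that includes the carbonyl has 9 carbons, so the parent hydride is nonane.
A ketone (C=O on an internal carbon) is the principal characteristic group, giving the suffix -one.
Choose the numbering such that numbering from this end puts the carbonyl group at C-4 rather than C-6.
That gives the carbonyl at C-4; ethyl groups at C-5 and C-6.
The name is 5,6-diethylnonan-4-one.

5,6-diethylnonan-4-one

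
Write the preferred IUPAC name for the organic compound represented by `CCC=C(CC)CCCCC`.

The longest chain bearing the multiple bond is 9 carbons long (nonane).
A C=C double bond in the chain gives the infix -ene-.
Choose the numbering such that numbering from this end puts the double bond at C-3 rather than C-6.
With this numbering: the double bond between C-3 and C-4; an ethyl group at C-4.
The name is 4-ethylnon-3-ene.

4-ethylnon-3-ene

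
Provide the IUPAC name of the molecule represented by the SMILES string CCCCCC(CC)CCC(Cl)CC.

3-chloro-6-ethylundecane

The longest carbon chain is 11 atoms: the parent is undecane.
The numbering direction is chosen so that the substituent locant set {3,6} is lower than {6,9} at the first point of difference.
That gives a chloro group at C-3; an ethyl group at C-6.
The substituents are ordered alphabetically, ignoring any di-/tri- multipliers.
Assembling the pieces gives 3-chloro-6-ethylundecane.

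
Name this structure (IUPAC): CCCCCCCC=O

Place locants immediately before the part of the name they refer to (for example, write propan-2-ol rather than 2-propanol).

Counting along the main chain through the –CHO group gives 8 carbons: the parent is octane.
An aldehyde (terminal –CHO) is the principal characteristic group, giving the suffix -al.
Number the chain so that the aldehyde carbon is C-1 by definition.
Putting it together: octanal.

octanal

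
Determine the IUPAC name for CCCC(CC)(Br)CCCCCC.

The longest carbon chain is 10 atoms: the parent is decane.
Choose the numbering such that the substituent locant set {4,4} is lower than {7,7} at the first point of difference.
That gives a bromo group at C-4; an ethyl group at C-4.
The substituents are ordered alphabetically, ignoring any di-/tri- multipliers.
The name is 4-bromo-4-ethyldecane.

4-bromo-4-ethyldecane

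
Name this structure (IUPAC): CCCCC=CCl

1-chlorohex-1-ene

The longest chain bearing the multiple bond is 6 carbons long (hexane).
The chain contains a C=C double bond, so the unsaturation ending is -ene.
Number the chain so that numbering from this end puts the double bond at C-1 rather than C-5.
That gives the double bond between C-1 and C-2; a chloro group at C-1.
Assembling the pieces gives 1-chlorohex-1-ene.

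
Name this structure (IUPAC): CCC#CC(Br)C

2-bromohex-3-yne

The longest carbon chain that includes the multiple bond has 6 carbons, so the parent hydride is hexane.
A C≡C triple bond in the chain gives the infix -yne-.
The numbering direction is chosen so that the substituent locant set {2} is lower than {5} at the first point of difference.
That gives the triple bond between C-3 and C-4; a bromo group at C-2.
Assembling the pieces gives 2-bromohex-3-yne.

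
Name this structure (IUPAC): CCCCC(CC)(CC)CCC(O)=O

4,4-diethyloctanoic acid

The longest carbon chain that includes the –COOH group has 8 carbons, so the parent hydride is octane.
The principal characteristic group is a carboxylic acid (terminal –COOH), named with the suffix -oic acid.
Choose the numbering such that the carboxylic acid carbon is C-1 by definition.
With this numbering: two ethyl groups at C-4.
Assembling the pieces gives 4,4-diethyloctanoic acid.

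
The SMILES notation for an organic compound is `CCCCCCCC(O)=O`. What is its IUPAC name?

The longest carbon chain that includes the –COOH group has 8 carbons, so the parent hydride is octane.
The highest-priority functional group is a carboxylic acid (terminal –COOH), so the name ends in -oic acid.
Choose the numbering such that the carboxylic acid carbon is C-1 by definition.
Assembling the pieces gives octanoic acid.

octanoic acid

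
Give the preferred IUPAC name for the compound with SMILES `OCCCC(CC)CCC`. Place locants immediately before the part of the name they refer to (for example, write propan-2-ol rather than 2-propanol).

The longest carbon chain that includes the –OH group has 7 carbons, so the parent hydride is heptane.
The highest-priority functional group is an alcohol (–OH), so the name ends in -ol.
The numbering direction is chosen so that numbering from this end puts the hydroxyl group at C-1 rather than C-7.
With this numbering: the hydroxyl at C-1; an ethyl group at C-4.
The name is 4-ethylheptan-1-ol.

4-ethylheptan-1-ol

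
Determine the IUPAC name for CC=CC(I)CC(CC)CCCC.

Counting along the main chain through the multiple bond gives 10 carbons: the parent is decane.
The chain contains a C=C double bond, so the unsaturation ending is -ene.
Number the chain so that numbering from this end puts the double bond at C-2 rather than C-8.
That gives the double bond between C-2 and C-3; an ethyl group at C-6; an iodo group at C-4.
Prefixes are listed alphabetically: ethyl, iodo.
The name is 6-ethyl-4-iododec-2-ene.

6-ethyl-4-iododec-2-ene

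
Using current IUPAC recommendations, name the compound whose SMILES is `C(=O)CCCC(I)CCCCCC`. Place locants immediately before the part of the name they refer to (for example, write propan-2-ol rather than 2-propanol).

5-iodoundecanal

The longest carbon chain that includes the –CHO group has 11 carbons, so the parent hydride is undecane.
The highest-priority functional group is an aldehyde (terminal –CHO), so the name ends in -al.
Number the chain so that the aldehyde carbon is C-1 by definition.
That gives an iodo group at C-5.
Assembling the pieces gives 5-iodoundecanal.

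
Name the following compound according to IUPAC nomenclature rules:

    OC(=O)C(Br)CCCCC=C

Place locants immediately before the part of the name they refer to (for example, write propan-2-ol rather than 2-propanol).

2-bromooct-7-enoic acid

The longest carbon chain that includes the –COOH group and the multiple bond has 8 carbons, so the parent hydride is octane.
The highest-priority functional group is a carboxylic acid (terminal –COOH), so the name ends in -oic acid.
A C=C double bond in the chain gives the infix -ene-.
Number the chain so that the carboxylic acid carbon is C-1 by definition.
This places the double bond between C-7 and C-8; a bromo group at C-2.
Assembling the pieces gives 2-bromooct-7-enoic acid.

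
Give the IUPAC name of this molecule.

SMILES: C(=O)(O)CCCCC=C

Counting along the main chain through the –COOH group and the multiple bond gives 7 carbons: the parent is heptane.
The highest-priority functional group is a carboxylic acid (terminal –COOH), so the name ends in -oic acid.
A C=C double bond in the chain gives the infix -ene-.
Choose the numbering such that the carboxylic acid carbon is C-1 by definition.
This places the double bond between C-6 and C-7.
Putting it together: hept-6-enoic acid.

hept-6-enoic acid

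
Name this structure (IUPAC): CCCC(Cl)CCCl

1,3-dichlorohexane

The parent chain contains 6 carbons (hexane).
Choose the numbering such that the substituent locant set {1,3} is lower than {4,6} at the first point of difference.
This places chloro groups at C-1 and C-3.
The name is 1,3-dichlorohexane.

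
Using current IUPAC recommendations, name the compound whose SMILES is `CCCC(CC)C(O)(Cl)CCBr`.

1-bromo-3-chloro-4-ethylheptan-3-ol

Counting along the main chain through the –OH group gives 7 carbons: the parent is heptane.
The principal characteristic group is an alcohol (–OH), named with the suffix -ol.
Number the chain so that numbering from this end puts the hydroxyl group at C-3 rather than C-5.
This places the hydroxyl at C-3; a bromo group at C-1; a chloro group at C-3; an ethyl group at C-4.
Prefixes are listed alphabetically: bromo, chloro, ethyl.
Assembling the pieces gives 1-bromo-3-chloro-4-ethylheptan-3-ol.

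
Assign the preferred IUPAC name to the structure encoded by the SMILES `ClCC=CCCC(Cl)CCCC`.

The longest carbon chain that includes the multiple bond has 10 carbons, so the parent hydride is decane.
A C=C double bond in the chain gives the infix -ene-.
The numbering direction is chosen so that numbering from this end puts the double bond at C-2 rather than C-8.
That gives the double bond between C-2 and C-3; chloro groups at C-1 and C-6.
Putting it together: 1,6-dichlorodec-2-ene.

1,6-dichlorodec-2-ene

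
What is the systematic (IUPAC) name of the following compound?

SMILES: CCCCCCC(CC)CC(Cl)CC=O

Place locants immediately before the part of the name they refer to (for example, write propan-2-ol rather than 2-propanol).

Counting along the main chain through the –CHO group gives 11 carbons: the parent is undecane.
The highest-priority functional group is an aldehyde (terminal –CHO), so the name ends in -al.
Choose the numbering such that the aldehyde carbon is C-1 by definition.
That gives a chloro group at C-3; an ethyl group at C-5.
Substituent prefixes are cited in alphabetical order (multiplying prefixes like di-/tri- are ignored for ordering).
The name is 3-chloro-5-ethylundecanal.

3-chloro-5-ethylundecanal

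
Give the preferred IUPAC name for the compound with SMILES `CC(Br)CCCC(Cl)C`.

2-bromo-6-chloroheptane

The longest carbon chain is 7 atoms: the parent is heptane.
The numbering direction is chosen so that the locant sets are identical either way, so the alphabetically earlier bromo substituent takes the lower locant (2 rather than 6).
This places a bromo group at C-2; a chloro group at C-6.
Substituent prefixes are cited in alphabetical order (multiplying prefixes like di-/tri- are ignored for ordering).
The name is 2-bromo-6-chloroheptane.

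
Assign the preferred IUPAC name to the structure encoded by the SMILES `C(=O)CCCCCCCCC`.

decanal

The longest chain bearing the –CHO group is 10 carbons long (decane).
An aldehyde (terminal –CHO) is the principal characteristic group, giving the suffix -al.
Choose the numbering such that the aldehyde carbon is C-1 by definition.
The name is decanal.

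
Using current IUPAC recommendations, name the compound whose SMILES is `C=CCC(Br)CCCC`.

4-bromooct-1-ene

Counting along the main chain through the multiple bond gives 8 carbons: the parent is octane.
There is one C=C double bond, indicated by the ending -ene.
Choose the numbering such that numbering from this end puts the double bond at C-1 rather than C-7.
That gives the double bond between C-1 and C-2; a bromo group at C-4.
Assembling the pieces gives 4-bromooct-1-ene.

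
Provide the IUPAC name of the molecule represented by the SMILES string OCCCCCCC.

The longest carbon chain that includes the –OH group has 7 carbons, so the parent hydride is heptane.
An alcohol (–OH) is the principal characteristic group, giving the suffix -ol.
Number the chain so that numbering from this end puts the hydroxyl group at C-1 rather than C-7.
This places the hydroxyl at C-1.
Assembling the pieces gives heptan-1-ol.

heptan-1-ol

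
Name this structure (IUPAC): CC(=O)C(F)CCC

The longest carbon chain that includes the carbonyl has 6 carbons, so the parent hydride is hexane.
A ketone (C=O on an internal carbon) is the principal characteristic group, giving the suffix -one.
Choose the numbering such that numbering from this end puts the carbonyl group at C-2 rather than C-5.
This places the carbonyl at C-2; a fluoro group at C-3.
Assembling the pieces gives 3-fluorohexan-2-one.

3-fluorohexan-2-one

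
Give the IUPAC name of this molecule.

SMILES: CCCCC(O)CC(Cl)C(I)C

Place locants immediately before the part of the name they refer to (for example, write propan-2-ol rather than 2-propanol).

The longest carbon chain that includes the –OH group has 9 carbons, so the parent hydride is nonane.
The principal characteristic group is an alcohol (–OH), named with the suffix -ol.
Choose the numbering such that the substituent locant set {2,3} is lower than {7,8} at the first point of difference.
This places the hydroxyl at C-5; a chloro group at C-3; an iodo group at C-2.
Substituent prefixes are cited in alphabetical order (multiplying prefixes like di-/tri- are ignored for ordering).
The name is 3-chloro-2-iodononan-5-ol.

3-chloro-2-iodononan-5-ol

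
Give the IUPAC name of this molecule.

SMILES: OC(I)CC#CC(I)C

1,5-diiodohex-3-yn-1-ol

The longest carbon chain that includes the –OH group and the multiple bond has 6 carbons, so the parent hydride is hexane.
The principal characteristic group is an alcohol (–OH), named with the suffix -ol.
The chain contains a C≡C triple bond, so the unsaturation ending is -yne.
Number the chain so that numbering from this end puts the hydroxyl group at C-1 rather than C-6.
With this numbering: the hydroxyl at C-1; the triple bond between C-3 and C-4; iodo groups at C-1 and C-5.
Assembling the pieces gives 1,5-diiodohex-3-yn-1-ol.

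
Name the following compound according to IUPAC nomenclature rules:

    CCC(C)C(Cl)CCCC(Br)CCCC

8-bromo-4-chloro-3-methyldodecane

The longest carbon chain is 12 atoms: the parent is dodecane.
The numbering direction is chosen so that the substituent locant set {3,4,8} is lower than {5,9,10} at the first point of difference.
This places a bromo group at C-8; a chloro group at C-4; a methyl group at C-3.
Prefixes are listed alphabetically: bromo, chloro, methyl.
The name is 8-bromo-4-chloro-3-methyldodecane.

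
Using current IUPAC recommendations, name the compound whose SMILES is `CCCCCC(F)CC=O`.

3-fluorooctanal

The longest chain bearing the –CHO group is 8 carbons long (octane).
The principal characteristic group is an aldehyde (terminal –CHO), named with the suffix -al.
Choose the numbering such that the aldehyde carbon is C-1 by definition.
With this numbering: a fluoro group at C-3.
The name is 3-fluorooctanal.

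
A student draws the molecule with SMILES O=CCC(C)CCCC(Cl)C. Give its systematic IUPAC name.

7-chloro-3-methyloctanal

The longest chain bearing the –CHO group is 8 carbons long (octane).
An aldehyde (terminal –CHO) is the principal characteristic group, giving the suffix -al.
Choose the numbering such that the aldehyde carbon is C-1 by definition.
That gives a chloro group at C-7; a methyl group at C-3.
The substituents are ordered alphabetically, ignoring any di-/tri- multipliers.
Putting it together: 7-chloro-3-methyloctanal.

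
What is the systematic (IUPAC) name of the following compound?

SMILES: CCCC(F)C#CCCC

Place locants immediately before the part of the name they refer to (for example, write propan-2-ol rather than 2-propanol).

6-fluoronon-4-yne

The longest carbon chain that includes the multiple bond has 9 carbons, so the parent hydride is nonane.
There is one C≡C triple bond, indicated by the ending -yne.
Number the chain so that numbering from this end puts the triple bond at C-4 rather than C-5.
That gives the triple bond between C-4 and C-5; a fluoro group at C-6.
Assembling the pieces gives 6-fluoronon-4-yne.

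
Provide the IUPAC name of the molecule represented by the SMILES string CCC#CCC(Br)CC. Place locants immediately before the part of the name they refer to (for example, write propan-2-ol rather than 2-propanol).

6-bromooct-3-yne

The longest carbon chain that includes the multiple bond has 8 carbons, so the parent hydride is octane.
A C≡C triple bond in the chain gives the infix -yne-.
Choose the numbering such that numbering from this end puts the triple bond at C-3 rather than C-5.
That gives the triple bond between C-3 and C-4; a bromo group at C-6.
Assembling the pieces gives 6-bromooct-3-yne.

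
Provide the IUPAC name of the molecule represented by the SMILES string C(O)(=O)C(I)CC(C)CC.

2-iodo-4-methylhexanoic acid

The longest chain bearing the –COOH group is 6 carbons long (hexane).
A carboxylic acid (terminal –COOH) is the principal characteristic group, giving the suffix -oic acid.
Choose the numbering such that the carboxylic acid carbon is C-1 by definition.
With this numbering: an iodo group at C-2; a methyl group at C-4.
Substituent prefixes are cited in alphabetical order (multiplying prefixes like di-/tri- are ignored for ordering).
The name is 2-iodo-4-methylhexanoic acid.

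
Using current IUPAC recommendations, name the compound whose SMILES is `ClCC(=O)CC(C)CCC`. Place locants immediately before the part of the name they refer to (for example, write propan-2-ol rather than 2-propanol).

Counting along the main chain through the carbonyl gives 7 carbons: the parent is heptane.
The highest-priority functional group is a ketone (C=O on an internal carbon), so the name ends in -one.
The numbering direction is chosen so that numbering from this end puts the carbonyl group at C-2 rather than C-6.
With this numbering: the carbonyl at C-2; a chloro group at C-1; a methyl group at C-4.
The substituents are ordered alphabetically, ignoring any di-/tri- multipliers.
Assembling the pieces gives 1-chloro-4-methylheptan-2-one.

1-chloro-4-methylheptan-2-one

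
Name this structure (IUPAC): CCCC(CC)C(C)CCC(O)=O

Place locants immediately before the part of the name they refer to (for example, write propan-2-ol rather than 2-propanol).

5-ethyl-4-methyloctanoic acid

Counting along the main chain through the –COOH group gives 8 carbons: the parent is octane.
The principal characteristic group is a carboxylic acid (terminal –COOH), named with the suffix -oic acid.
Choose the numbering such that the carboxylic acid carbon is C-1 by definition.
With this numbering: an ethyl group at C-5; a methyl group at C-4.
Prefixes are listed alphabetically: ethyl, methyl.
Putting it together: 5-ethyl-4-methyloctanoic acid.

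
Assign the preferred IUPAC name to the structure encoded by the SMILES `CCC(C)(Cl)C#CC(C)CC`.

3-chloro-3,6-dimethyloct-4-yne

Counting along the main chain through the multiple bond gives 8 carbons: the parent is octane.
The chain contains a C≡C triple bond, so the unsaturation ending is -yne.
Number the chain so that the substituent locant set {3,3,6} is lower than {3,6,6} at the first point of difference.
This places the triple bond between C-4 and C-5; a chloro group at C-3; methyl groups at C-3 and C-6.
The substituents are ordered alphabetically, ignoring any di-/tri- multipliers.
Assembling the pieces gives 3-chloro-3,6-dimethyloct-4-yne.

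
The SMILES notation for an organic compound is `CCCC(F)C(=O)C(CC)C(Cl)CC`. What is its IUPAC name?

The longest carbon chain that includes the carbonyl has 9 carbons, so the parent hydride is nonane.
The principal characteristic group is a ketone (C=O on an internal carbon), named with the suffix -one.
Choose the numbering such that the substituent locant set {3,4,6} is lower than {4,6,7} at the first point of difference.
With this numbering: the carbonyl at C-5; a chloro group at C-3; an ethyl group at C-4; a fluoro group at C-6.
Substituent prefixes are cited in alphabetical order (multiplying prefixes like di-/tri- are ignored for ordering).
Assembling the pieces gives 3-chloro-4-ethyl-6-fluorononan-5-one.

3-chloro-4-ethyl-6-fluorononan-5-one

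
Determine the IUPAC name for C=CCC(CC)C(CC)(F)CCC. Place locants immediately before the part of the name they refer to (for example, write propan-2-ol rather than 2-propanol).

4,5-diethyl-5-fluorooct-1-ene

Counting along the main chain through the multiple bond gives 8 carbons: the parent is octane.
A C=C double bond in the chain gives the infix -ene-.
Choose the numbering such that numbering from this end puts the double bond at C-1 rather than C-7.
With this numbering: the double bond between C-1 and C-2; ethyl groups at C-4 and C-5; a fluoro group at C-5.
The substituents are ordered alphabetically, ignoring any di-/tri- multipliers.
Putting it together: 4,5-diethyl-5-fluorooct-1-ene.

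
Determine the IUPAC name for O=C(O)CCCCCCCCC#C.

The longest carbon chain that includes the –COOH group and the multiple bond has 11 carbons, so the parent hydride is undecane.
A carboxylic acid (terminal –COOH) is the principal characteristic group, giving the suffix -oic acid.
A C≡C triple bond in the chain gives the infix -yne-.
Number the chain so that the carboxylic acid carbon is C-1 by definition.
That gives the triple bond between C-10 and C-11.
The name is undec-10-ynoic acid.

undec-10-ynoic acid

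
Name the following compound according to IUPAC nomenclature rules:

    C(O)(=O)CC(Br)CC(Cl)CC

Counting along the main chain through the –COOH group gives 7 carbons: the parent is heptane.
A carboxylic acid (terminal –COOH) is the principal characteristic group, giving the suffix -oic acid.
Choose the numbering such that the carboxylic acid carbon is C-1 by definition.
That gives a bromo group at C-3; a chloro group at C-5.
The substituents are ordered alphabetically, ignoring any di-/tri- multipliers.
Putting it together: 3-bromo-5-chloroheptanoic acid.

3-bromo-5-chloroheptanoic acid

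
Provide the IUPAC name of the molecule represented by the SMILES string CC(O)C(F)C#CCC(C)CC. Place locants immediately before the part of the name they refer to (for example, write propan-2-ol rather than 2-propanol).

The longest carbon chain that includes the –OH group and the multiple bond has 9 carbons, so the parent hydride is nonane.
The principal characteristic group is an alcohol (–OH), named with the suffix -ol.
The chain contains a C≡C triple bond, so the unsaturation ending is -yne.
Number the chain so that numbering from this end puts the hydroxyl group at C-2 rather than C-8.
With this numbering: the hydroxyl at C-2; the triple bond between C-4 and C-5; a fluoro group at C-3; a methyl group at C-7.
Prefixes are listed alphabetically: fluoro, methyl.
The name is 3-fluoro-7-methylnon-4-yn-2-ol.

3-fluoro-7-methylnon-4-yn-2-ol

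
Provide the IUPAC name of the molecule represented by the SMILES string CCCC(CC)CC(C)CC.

The longest carbon chain is 8 atoms: the parent is octane.
Choose the numbering such that the substituent locant set {3,5} is lower than {4,6} at the first point of difference.
This places an ethyl group at C-5; a methyl group at C-3.
Substituent prefixes are cited in alphabetical order (multiplying prefixes like di-/tri- are ignored for ordering).
Putting it together: 5-ethyl-3-methyloctane.

5-ethyl-3-methyloctane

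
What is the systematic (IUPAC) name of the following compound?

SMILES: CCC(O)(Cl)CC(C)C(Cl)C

3,6-dichloro-5-methylheptan-3-ol

The longest carbon chain that includes the –OH group has 7 carbons, so the parent hydride is heptane.
The principal characteristic group is an alcohol (–OH), named with the suffix -ol.
The numbering direction is chosen so that numbering from this end puts the hydroxyl group at C-3 rather than C-5.
This places the hydroxyl at C-3; chloro groups at C-3 and C-6; a methyl group at C-5.
The substituents are ordered alphabetically, ignoring any di-/tri- multipliers.
Assembling the pieces gives 3,6-dichloro-5-methylheptan-3-ol.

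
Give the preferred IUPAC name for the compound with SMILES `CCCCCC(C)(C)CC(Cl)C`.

The longest continuous carbon chain has 9 atoms, so the parent hydride is nonane.
Number the chain so that the substituent locant set {2,4,4} is lower than {6,6,8} at the first point of difference.
This places a chloro group at C-2; two methyl groups at C-4.
The substituents are ordered alphabetically, ignoring any di-/tri- multipliers.
Putting it together: 2-chloro-4,4-dimethylnonane.

2-chloro-4,4-dimethylnonane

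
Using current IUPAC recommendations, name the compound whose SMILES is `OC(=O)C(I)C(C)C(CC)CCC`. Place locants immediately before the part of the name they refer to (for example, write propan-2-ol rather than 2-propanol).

4-ethyl-2-iodo-3-methylheptanoic acid

The longest carbon chain that includes the –COOH group has 7 carbons, so the parent hydride is heptane.
The highest-priority functional group is a carboxylic acid (terminal –COOH), so the name ends in -oic acid.
Choose the numbering such that the carboxylic acid carbon is C-1 by definition.
This places an ethyl group at C-4; an iodo group at C-2; a methyl group at C-3.
Substituent prefixes are cited in alphabetical order (multiplying prefixes like di-/tri- are ignored for ordering).
Assembling the pieces gives 4-ethyl-2-iodo-3-methylheptanoic acid.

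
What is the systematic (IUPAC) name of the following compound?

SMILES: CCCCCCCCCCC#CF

Counting along the main chain through the multiple bond gives 12 carbons: the parent is dodecane.
There is one C≡C triple bond, indicated by the ending -yne.
Number the chain so that numbering from this end puts the triple bond at C-1 rather than C-11.
That gives the triple bond between C-1 and C-2; a fluoro group at C-1.
Putting it together: 1-fluorododec-1-yne.

1-fluorododec-1-yne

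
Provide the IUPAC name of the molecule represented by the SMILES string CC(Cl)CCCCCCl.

The longest carbon chain is 7 atoms: the parent is heptane.
The numbering direction is chosen so that the substituent locant set {1,6} is lower than {2,7} at the first point of difference.
That gives chloro groups at C-1 and C-6.
Putting it together: 1,6-dichloroheptane.

1,6-dichloroheptane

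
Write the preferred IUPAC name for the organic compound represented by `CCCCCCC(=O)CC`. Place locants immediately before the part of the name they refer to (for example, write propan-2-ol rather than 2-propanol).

The longest chain bearing the carbonyl is 9 carbons long (nonane).
A ketone (C=O on an internal carbon) is the principal characteristic group, giving the suffix -one.
Choose the numbering such that numbering from this end puts the carbonyl group at C-3 rather than C-7.
This places the carbonyl at C-3.
The name is nonan-3-one.

nonan-3-one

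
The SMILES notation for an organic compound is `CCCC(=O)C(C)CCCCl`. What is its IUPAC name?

Counting along the main chain through the carbonyl gives 8 carbons: the parent is octane.
The highest-priority functional group is a ketone (C=O on an internal carbon), so the name ends in -one.
Choose the numbering such that numbering from this end puts the carbonyl group at C-4 rather than C-5.
This places the carbonyl at C-4; a chloro group at C-8; a methyl group at C-5.
Prefixes are listed alphabetically: chloro, methyl.
Putting it together: 8-chloro-5-methyloctan-4-one.

8-chloro-5-methyloctan-4-one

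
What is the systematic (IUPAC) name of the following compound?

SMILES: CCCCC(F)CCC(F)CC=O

3,6-difluorodecanal

Counting along the main chain through the –CHO group gives 10 carbons: the parent is decane.
An aldehyde (terminal –CHO) is the principal characteristic group, giving the suffix -al.
Number the chain so that the aldehyde carbon is C-1 by definition.
That gives fluoro groups at C-3 and C-6.
The name is 3,6-difluorodecanal.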